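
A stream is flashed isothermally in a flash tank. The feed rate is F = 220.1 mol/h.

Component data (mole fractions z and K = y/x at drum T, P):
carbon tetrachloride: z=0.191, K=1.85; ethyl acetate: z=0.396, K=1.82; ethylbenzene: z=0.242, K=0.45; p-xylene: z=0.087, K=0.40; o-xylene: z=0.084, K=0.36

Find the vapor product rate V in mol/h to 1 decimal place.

V = 113.3 mol/h

Material balance + equilibrium reduce to Σ zᵢ(Kᵢ−1)/(1+V/F(Kᵢ−1)) = 0.
g(0) = ΣzᵢKᵢ − 1 = 0.248 and g(1) = 1 − Σzᵢ/Kᵢ = -0.309, so a root lies in (0, 1).
Newton iteration, V/F⁰ = 0.5:
  V/F = 0.500: g = 0.0070, g' = -0.479 → V/F = 0.515
Converged at V/F = 0.515.
Then V = V/F·F = 0.5146·220.1 = 113.3 mol/h and L = F − V = 106.8 mol/h.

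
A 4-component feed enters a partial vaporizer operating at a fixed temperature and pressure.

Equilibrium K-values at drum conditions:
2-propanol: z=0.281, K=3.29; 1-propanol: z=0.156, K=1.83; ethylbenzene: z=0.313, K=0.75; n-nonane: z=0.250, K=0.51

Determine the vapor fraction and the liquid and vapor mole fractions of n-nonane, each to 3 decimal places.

ψ = 0.814, x_n-nonane = 0.416, y_n-nonane = 0.212

Newton iteration, ψ⁰ = 0.66:
  ψ = 0.660: g = 0.0651, g' = -0.438 → ψ = 0.809
  ψ = 0.809: g = 0.0021, g' = -0.415 → ψ = 0.814
Converged at ψ = 0.814.
Compositions from xᵢ = zᵢ/(1+ψ(Kᵢ−1)), yᵢ = Kᵢxᵢ:
  2-propanol: x = 0.098, y = 0.323
  1-propanol: x = 0.093, y = 0.170
  ethylbenzene: x = 0.393, y = 0.295
  n-nonane: x = 0.416, y = 0.212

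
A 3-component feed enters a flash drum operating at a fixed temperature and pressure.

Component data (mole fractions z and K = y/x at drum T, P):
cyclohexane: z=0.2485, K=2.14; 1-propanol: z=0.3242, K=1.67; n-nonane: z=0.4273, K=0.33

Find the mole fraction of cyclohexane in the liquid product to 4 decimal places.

Newton–Raphson from β = 0.5:
  β = 0.5000: g = -0.08737, g' = -0.6464 → β = 0.3648
  β = 0.3648: g = -0.00430, g' = -0.5911 → β = 0.3576
Converged at β = 0.3576.
Compositions from xᵢ = zᵢ/(1+β(Kᵢ−1)), yᵢ = Kᵢxᵢ:
  cyclohexane: x = 0.1765, y = 0.3778
  1-propanol: x = 0.2615, y = 0.4368
  n-nonane: x = 0.5619, y = 0.1854

x_cyclohexane = 0.1765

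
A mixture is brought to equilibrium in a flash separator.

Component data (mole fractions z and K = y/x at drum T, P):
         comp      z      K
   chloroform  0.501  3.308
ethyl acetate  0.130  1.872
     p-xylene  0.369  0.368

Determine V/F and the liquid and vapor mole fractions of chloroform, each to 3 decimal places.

V/F = 0.801, x_chloroform = 0.176, y_chloroform = 0.582

Rachford–Rice: g(V/F) = Σ zᵢ(Kᵢ−1)/(1+V/F(Kᵢ−1)) = 0.
Check two-phase: ΣzᵢKᵢ = 2.036 > 1 and Σzᵢ/Kᵢ = 1.224 > 1, so g(0) = 1.036 > 0 and g(1) = -0.224 < 0.
Iterate (Newton) starting at V/F = 0.64:
  V/F = 0.640: g = 0.1479, g' = -0.891 → V/F = 0.806
  V/F = 0.806: g = -0.0045, g' = -0.973 → V/F = 0.801
Converged at V/F = 0.801.
Compositions from xᵢ = zᵢ/(1+V/F(Kᵢ−1)), yᵢ = Kᵢxᵢ:
  chloroform: x = 0.176, y = 0.582
  ethyl acetate: x = 0.077, y = 0.143
  p-xylene: x = 0.748, y = 0.275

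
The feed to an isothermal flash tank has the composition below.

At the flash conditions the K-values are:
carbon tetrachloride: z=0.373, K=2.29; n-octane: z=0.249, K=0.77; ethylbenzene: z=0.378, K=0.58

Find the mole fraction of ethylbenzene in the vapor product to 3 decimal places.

y_ethylbenzene = 0.289

Rachford–Rice: g(ψ) = Σ zᵢ(Kᵢ−1)/(1+ψ(Kᵢ−1)) = 0.
Check two-phase: ΣzᵢKᵢ = 1.265 > 1 and Σzᵢ/Kᵢ = 1.138 > 1, so g(0) = 0.265 > 0 and g(1) = -0.138 < 0.
Newton iteration, ψ⁰ = 0.69:
  ψ = 0.690: g = -0.0370, g' = -0.325 → ψ = 0.576
  ψ = 0.576: g = 0.0007, g' = -0.338 → ψ = 0.578
Converged at ψ = 0.578.
Compositions from xᵢ = zᵢ/(1+ψ(Kᵢ−1)), yᵢ = Kᵢxᵢ:
  carbon tetrachloride: x = 0.214, y = 0.489
  n-octane: x = 0.287, y = 0.221
  ethylbenzene: x = 0.499, y = 0.289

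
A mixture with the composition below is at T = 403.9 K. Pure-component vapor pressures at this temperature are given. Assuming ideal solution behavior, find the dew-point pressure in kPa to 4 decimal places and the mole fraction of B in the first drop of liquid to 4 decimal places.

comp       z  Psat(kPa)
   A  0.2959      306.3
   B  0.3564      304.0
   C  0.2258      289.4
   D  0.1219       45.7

At the dew point ψ → 1, so Σzᵢ/Kᵢ = 1 with Kᵢ = Pᵢˢᵃᵗ/P ⇒ 1/P = Σzᵢ/Pᵢˢᵃᵗ.
1/P = 0.2959/306.3 + 0.3564/304.0 + 0.2258/289.4 + 0.1219/45.7 = 0.0055860 ⇒ P = 179.0175 kPa
xᵢ = zᵢP/Pᵢˢᵃᵗ ⇒ x_B = 0.3564·179.0175/304.0 = 0.2099

Pdew = 179.0175 kPa, x_B = 0.2099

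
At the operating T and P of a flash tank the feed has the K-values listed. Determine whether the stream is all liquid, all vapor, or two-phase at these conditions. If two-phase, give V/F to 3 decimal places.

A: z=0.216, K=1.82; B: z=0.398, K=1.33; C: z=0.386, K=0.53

two-phase, V/F = 0.505

ΣzᵢKᵢ = 1.127; Σzᵢ/Kᵢ = 1.146.
Both exceed 1, so a two-phase solution exists.
Rachford–Rice: g(ψ) = Σ zᵢ(Kᵢ−1)/(1+ψ(Kᵢ−1)) = 0.
Iterate (Newton) starting at ψ = 0.5:
  ψ = 0.500: g = 0.0012, g' = -0.251 → ψ = 0.505
Converged at ψ = 0.505.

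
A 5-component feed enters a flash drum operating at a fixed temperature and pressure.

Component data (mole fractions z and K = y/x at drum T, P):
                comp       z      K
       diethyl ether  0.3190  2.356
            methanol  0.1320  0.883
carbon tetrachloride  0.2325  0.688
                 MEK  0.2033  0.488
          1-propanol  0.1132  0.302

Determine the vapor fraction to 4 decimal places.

ψ = 0.2767

Let ψ = V/F and solve Σ zᵢ(Kᵢ−1)/(1+ψ(Kᵢ−1)) = 0.
Check two-phase: ΣzᵢKᵢ = 1.1615 > 1 and Σzᵢ/Kᵢ = 1.4143 > 1, so g(0) = 0.1615 > 0 and g(1) = -0.4143 < 0.
Newton iteration, ψ⁰ = 0.49:
  ψ = 0.4900: g = -0.10116, g' = -0.4677 → ψ = 0.2737
  ψ = 0.2737: g = 0.00149, g' = -0.4973 → ψ = 0.2767
Converged at ψ = 0.2767.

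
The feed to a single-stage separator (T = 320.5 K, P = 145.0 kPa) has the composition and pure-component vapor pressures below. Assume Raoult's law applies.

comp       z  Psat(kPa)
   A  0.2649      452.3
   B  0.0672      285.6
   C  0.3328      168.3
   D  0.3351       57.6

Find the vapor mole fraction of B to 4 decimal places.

y_B = 0.0818

Raoult's law: Kᵢ = Pᵢˢᵃᵗ/P = Pᵢˢᵃᵗ/145.0.
  K_A = 452.3/145.0 = 3.119310, K_B = 285.6/145.0 = 1.969655, K_C = 168.3/145.0 = 1.160690, K_D = 57.6/145.0 = 0.397241
Rachford–Rice: g(β) = Σ zᵢ(Kᵢ−1)/(1+β(Kᵢ−1)) = 0.
Feasibility: ΣzᵢKᵢ = 1.4781, Σzᵢ/Kᵢ = 1.2493 — both > 1, two phases present.
Newton–Raphson from β = 0.5:
  β = 0.5000: g = 0.07684, g' = -0.5659 → β = 0.6358
  β = 0.6358: g = 0.00051, g' = -0.5672 → β = 0.6367
Converged at β = 0.6367.
Compositions from xᵢ = zᵢ/(1+β(Kᵢ−1)), yᵢ = Kᵢxᵢ:
  A: x = 0.1128, y = 0.3517
  B: x = 0.0415, y = 0.0818
  C: x = 0.3019, y = 0.3504
  D: x = 0.5438, y = 0.2160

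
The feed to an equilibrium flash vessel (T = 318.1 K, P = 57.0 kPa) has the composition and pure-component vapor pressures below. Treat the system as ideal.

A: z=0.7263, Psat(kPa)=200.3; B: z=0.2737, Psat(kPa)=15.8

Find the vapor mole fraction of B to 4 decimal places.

Raoult's law: Kᵢ = Pᵢˢᵃᵗ/P = Pᵢˢᵃᵗ/57.0.
  K_A = 200.3/57.0 = 3.514035, K_B = 15.8/57.0 = 0.277193
Let ψ = V/F and solve Σ zᵢ(Kᵢ−1)/(1+ψ(Kᵢ−1)) = 0.
Feasibility: ΣzᵢKᵢ = 2.6281, Σzᵢ/Kᵢ = 1.1941 — both > 1, two phases present.
Binary case is linear: z₁(K₁−1)(1+ψ(K₂−1)) + z₂(K₂−1)(1+ψ(K₁−1)) = 0
⇒ ψ = [z₁(K₁−1)+z₂(K₂−1)] / [−(K₁−1)(K₂−1)] = 1.62811/1.81716 = 0.8960
Compositions from xᵢ = zᵢ/(1+ψ(Kᵢ−1)), yᵢ = Kᵢxᵢ:
  A: x = 0.2233, y = 0.7847
  B: x = 0.7767, y = 0.2153

y_B = 0.2153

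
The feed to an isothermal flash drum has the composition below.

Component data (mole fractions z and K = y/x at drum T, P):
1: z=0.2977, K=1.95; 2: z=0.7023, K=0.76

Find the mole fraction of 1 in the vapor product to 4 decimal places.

Material balance + equilibrium reduce to Σ zᵢ(Kᵢ−1)/(1+V/F(Kᵢ−1)) = 0.
Check two-phase: ΣzᵢKᵢ = 1.1143 > 1 and Σzᵢ/Kᵢ = 1.0767 > 1, so g(0) = 0.1143 > 0 and g(1) = -0.0767 < 0.
Binary case is linear: z₁(K₁−1)(1+V/F(K₂−1)) + z₂(K₂−1)(1+V/F(K₁−1)) = 0
⇒ V/F = [z₁(K₁−1)+z₂(K₂−1)] / [−(K₁−1)(K₂−1)] = 0.11426/0.22800 = 0.5012
Compositions from xᵢ = zᵢ/(1+V/F(Kᵢ−1)), yᵢ = Kᵢxᵢ:
  1: x = 0.2017, y = 0.3933
  2: x = 0.7983, y = 0.6067

y_1 = 0.3933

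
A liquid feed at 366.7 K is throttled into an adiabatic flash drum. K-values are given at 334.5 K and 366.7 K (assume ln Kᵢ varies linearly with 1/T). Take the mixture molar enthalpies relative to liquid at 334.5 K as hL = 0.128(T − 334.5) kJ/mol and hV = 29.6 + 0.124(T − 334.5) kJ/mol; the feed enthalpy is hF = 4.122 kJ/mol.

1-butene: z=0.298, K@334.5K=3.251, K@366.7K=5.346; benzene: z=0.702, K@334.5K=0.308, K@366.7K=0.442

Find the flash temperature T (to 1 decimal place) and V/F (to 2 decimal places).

Adiabatic flash: solve Rachford–Rice at each trial T, then check hF = ψ·hV(T) + (1−ψ)·hL(T).
  T = 334.5 K: K = (3.251, 0.308), RR gives ψ = 0.119, H_out = 3.516 kJ/mol
  T = 366.7 K: K = (5.346, 0.442), RR gives ψ = 0.373, H_out = 15.100 kJ/mol
  T = 350.6 K: K = (4.217, 0.372), RR gives ψ = 0.256, H_out = 9.631 kJ/mol
  T = 342.6 K: K = (3.717, 0.339), RR gives ψ = 0.193, H_out = 6.736 kJ/mol
  T = 338.6 K: K = (3.482, 0.324), RR gives ψ = 0.158, H_out = 5.193 kJ/mol
  T = 336.6 K: K = (3.368, 0.316), RR gives ψ = 0.139, H_out = 4.388 kJ/mol
Linear interpolation between T = 334.5 (H_out = 3.516) and T = 336.6 (H_out = 4.388) on hF = 4.122 gives T ≈ 336.0 K, at which ψ = 0.13.

T = 336.0 K, V/F = 0.13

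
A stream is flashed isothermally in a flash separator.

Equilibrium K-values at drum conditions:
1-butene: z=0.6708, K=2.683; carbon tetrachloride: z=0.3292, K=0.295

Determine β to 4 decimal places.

Rachford–Rice: g(β) = Σ zᵢ(Kᵢ−1)/(1+β(Kᵢ−1)) = 0.
g(0) = ΣzᵢKᵢ − 1 = 0.8969 and g(1) = 1 − Σzᵢ/Kᵢ = -0.3660, so a root lies in (0, 1).
Iterate (Newton) starting at β = 0.47:
  β = 0.4700: g = 0.28325, g' = -0.9583 → β = 0.7656
  β = 0.7656: g = -0.01092, g' = -1.1352 → β = 0.7560
  β = 0.7560: g = -0.00008, g' = -1.1181 → β = 0.7559
Converged at β = 0.7559.

β = 0.7559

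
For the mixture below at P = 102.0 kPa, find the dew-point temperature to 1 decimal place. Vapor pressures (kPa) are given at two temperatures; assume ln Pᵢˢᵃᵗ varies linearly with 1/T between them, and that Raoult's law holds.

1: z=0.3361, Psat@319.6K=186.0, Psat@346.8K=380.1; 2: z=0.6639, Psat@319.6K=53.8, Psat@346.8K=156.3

T = 328.9 K

Dew-point temperature: Σzᵢ·P/Pᵢˢᵃᵗ(T) = 1. Interpolate ln Pᵢˢᵃᵗ = aᵢ + bᵢ/T.
  T = 319.6 K: ΣzᵢP/Pᵢˢᵃᵗ = 1.4430
  T = 346.8 K: ΣzᵢP/Pᵢˢᵃᵗ = 0.5234
  T = 333.2 K: ΣzᵢP/Pᵢˢᵃᵗ = 0.8496
  T = 326.4 K: ΣzᵢP/Pᵢˢᵃᵗ = 1.1006
  T = 329.8 K: ΣzᵢP/Pᵢˢᵃᵗ = 0.9656
  T = 328.1 K: ΣzᵢP/Pᵢˢᵃᵗ = 1.0305
Interpolating between 328.1 K and 329.8 K gives T ≈ 328.9 K.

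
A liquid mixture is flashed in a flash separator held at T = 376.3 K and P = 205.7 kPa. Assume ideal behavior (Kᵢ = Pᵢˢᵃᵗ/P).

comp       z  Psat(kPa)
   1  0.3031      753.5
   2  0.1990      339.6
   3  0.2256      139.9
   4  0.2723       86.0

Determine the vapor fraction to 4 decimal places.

Raoult's law: Kᵢ = Pᵢˢᵃᵗ/P = Pᵢˢᵃᵗ/205.7.
  K_1 = 753.5/205.7 = 3.663102, K_2 = 339.6/205.7 = 1.650948, K_3 = 139.9/205.7 = 0.680117, K_4 = 86.0/205.7 = 0.418085
Newton–Raphson from ψ = 0.67:
  ψ = 0.6700: g = 0.02854, g' = -0.6033 → ψ = 0.7173
Converged at ψ = 0.7173.

ψ = 0.7173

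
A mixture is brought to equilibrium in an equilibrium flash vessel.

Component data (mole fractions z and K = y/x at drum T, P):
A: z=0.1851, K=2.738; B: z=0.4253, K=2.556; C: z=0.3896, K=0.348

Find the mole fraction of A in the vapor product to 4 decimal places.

Rachford–Rice: g(ψ) = Σ zᵢ(Kᵢ−1)/(1+ψ(Kᵢ−1)) = 0.
Check two-phase: ΣzᵢKᵢ = 1.7295 > 1 and Σzᵢ/Kᵢ = 1.3535 > 1, so g(0) = 0.7295 > 0 and g(1) = -0.3535 < 0.
Iterate (Newton) starting at ψ = 0.56:
  ψ = 0.5600: g = 0.11655, g' = -0.8485 → ψ = 0.6974
  ψ = 0.6974: g = -0.00300, g' = -0.9081 → ψ = 0.6941
Converged at ψ = 0.6941.
Compositions from xᵢ = zᵢ/(1+ψ(Kᵢ−1)), yᵢ = Kᵢxᵢ:
  A: x = 0.0839, y = 0.2297
  B: x = 0.2045, y = 0.5226
  C: x = 0.7116, y = 0.2476

y_A = 0.2297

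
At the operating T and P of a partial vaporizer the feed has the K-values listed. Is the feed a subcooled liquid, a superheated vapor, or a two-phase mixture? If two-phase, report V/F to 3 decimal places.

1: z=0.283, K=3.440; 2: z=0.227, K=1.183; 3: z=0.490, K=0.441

two-phase, V/F = 0.452

ΣzᵢKᵢ = 1.458; Σzᵢ/Kᵢ = 1.385.
Both exceed 1, so a two-phase solution exists.
Material balance + equilibrium reduce to Σ zᵢ(Kᵢ−1)/(1+ψ(Kᵢ−1)) = 0.
Newton–Raphson from ψ = 0.5:
  ψ = 0.500: g = -0.0311, g' = -0.643 → ψ = 0.452
Converged at ψ = 0.452.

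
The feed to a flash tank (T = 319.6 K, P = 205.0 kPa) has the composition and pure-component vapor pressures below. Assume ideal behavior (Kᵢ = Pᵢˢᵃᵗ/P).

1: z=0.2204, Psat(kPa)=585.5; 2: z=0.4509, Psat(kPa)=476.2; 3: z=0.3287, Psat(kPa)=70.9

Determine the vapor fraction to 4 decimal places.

Raoult's law: Kᵢ = Pᵢˢᵃᵗ/P = Pᵢˢᵃᵗ/205.0.
  K_1 = 585.5/205.0 = 2.856098, K_2 = 476.2/205.0 = 2.322927, K_3 = 70.9/205.0 = 0.345854
Rachford–Rice: g(ψ) = Σ zᵢ(Kᵢ−1)/(1+ψ(Kᵢ−1)) = 0.
g(0) = ΣzᵢKᵢ − 1 = 0.7906 and g(1) = 1 − Σzᵢ/Kᵢ = -0.2217, so a root lies in (0, 1).
Newton iteration, ψ⁰ = 0.5:
  ψ = 0.5000: g = 0.25167, g' = -0.8007 → ψ = 0.8143
  ψ = 0.8143: g = -0.01005, g' = -0.9473 → ψ = 0.8037
  ψ = 0.8037: g = -0.00008, g' = -0.9330 → ψ = 0.8036
Converged at ψ = 0.8036.

ψ = 0.8036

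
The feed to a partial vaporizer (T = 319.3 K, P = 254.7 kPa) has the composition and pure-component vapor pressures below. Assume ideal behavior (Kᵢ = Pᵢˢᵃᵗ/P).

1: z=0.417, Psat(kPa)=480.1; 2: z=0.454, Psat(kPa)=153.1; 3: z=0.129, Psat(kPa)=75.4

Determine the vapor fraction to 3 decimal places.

Raoult's law: Kᵢ = Pᵢˢᵃᵗ/P = Pᵢˢᵃᵗ/254.7.
  K_1 = 480.1/254.7 = 1.88496, K_2 = 153.1/254.7 = 0.60110, K_3 = 75.4/254.7 = 0.29603
Let ψ = V/F and solve Σ zᵢ(Kᵢ−1)/(1+ψ(Kᵢ−1)) = 0.
Feasibility: ΣzᵢKᵢ = 1.097, Σzᵢ/Kᵢ = 1.412 — both > 1, two phases present.
Newton–Raphson from ψ = 0.52:
  ψ = 0.520: g = -0.1190, g' = -0.427 → ψ = 0.241
  ψ = 0.241: g = -0.0057, g' = -0.403 → ψ = 0.227
Converged at ψ = 0.227.

ψ = 0.227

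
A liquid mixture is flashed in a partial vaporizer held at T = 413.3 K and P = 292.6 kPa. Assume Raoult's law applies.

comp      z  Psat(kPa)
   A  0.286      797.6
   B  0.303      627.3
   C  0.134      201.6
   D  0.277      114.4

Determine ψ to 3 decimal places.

ψ = 0.806

Raoult's law: Kᵢ = Pᵢˢᵃᵗ/P = Pᵢˢᵃᵗ/292.6.
  K_A = 797.6/292.6 = 2.72591, K_B = 627.3/292.6 = 2.14388, K_C = 201.6/292.6 = 0.68900, K_D = 114.4/292.6 = 0.39098
Rachford–Rice: g(ψ) = Σ zᵢ(Kᵢ−1)/(1+ψ(Kᵢ−1)) = 0.
Feasibility: ΣzᵢKᵢ = 1.630, Σzᵢ/Kᵢ = 1.149 — both > 1, two phases present.
Newton iteration, ψ⁰ = 0.6:
  ψ = 0.600: g = 0.1310, g' = -0.620 → ψ = 0.811
  ψ = 0.811: g = -0.0038, g' = -0.679 → ψ = 0.806
Converged at ψ = 0.806.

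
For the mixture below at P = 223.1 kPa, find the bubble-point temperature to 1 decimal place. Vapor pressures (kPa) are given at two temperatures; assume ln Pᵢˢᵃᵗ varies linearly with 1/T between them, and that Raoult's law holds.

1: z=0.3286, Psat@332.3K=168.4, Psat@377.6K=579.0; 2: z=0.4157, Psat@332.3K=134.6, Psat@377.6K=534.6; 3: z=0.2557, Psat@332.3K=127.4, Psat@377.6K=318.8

T = 347.2 K

Bubble-point temperature: ΣzᵢPᵢˢᵃᵗ(T) = P. Interpolate ln Pᵢˢᵃᵗ = aᵢ + bᵢ/T.
  T = 332.3 K: ΣzᵢPᵢˢᵃᵗ = 143.87 kPa
  T = 377.6 K: ΣzᵢPᵢˢᵃᵗ = 494.01 kPa
  T = 355.0 K: ΣzᵢPᵢˢᵃᵗ = 276.70 kPa
  T = 343.6 K: ΣzᵢPᵢˢᵃᵗ = 201.18 kPa
  T = 349.3 K: ΣzᵢPᵢˢᵃᵗ = 236.49 kPa
  T = 346.5 K: ΣzᵢPᵢˢᵃᵗ = 218.57 kPa
Interpolating between 346.5 K and 349.3 K gives T ≈ 347.2 K.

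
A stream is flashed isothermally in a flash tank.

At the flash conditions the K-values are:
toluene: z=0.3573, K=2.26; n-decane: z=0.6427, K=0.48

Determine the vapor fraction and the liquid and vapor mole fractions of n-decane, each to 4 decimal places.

ψ = 0.1770, x_n-decane = 0.7079, y_n-decane = 0.3398

Let ψ = V/F and solve Σ zᵢ(Kᵢ−1)/(1+ψ(Kᵢ−1)) = 0.
g(0) = ΣzᵢKᵢ − 1 = 0.1160 and g(1) = 1 − Σzᵢ/Kᵢ = -0.4971, so a root lies in (0, 1).
Binary case is linear: z₁(K₁−1)(1+ψ(K₂−1)) + z₂(K₂−1)(1+ψ(K₁−1)) = 0
⇒ ψ = [z₁(K₁−1)+z₂(K₂−1)] / [−(K₁−1)(K₂−1)] = 0.11599/0.65520 = 0.1770
Compositions from xᵢ = zᵢ/(1+ψ(Kᵢ−1)), yᵢ = Kᵢxᵢ:
  toluene: x = 0.2921, y = 0.6602
  n-decane: x = 0.7079, y = 0.3398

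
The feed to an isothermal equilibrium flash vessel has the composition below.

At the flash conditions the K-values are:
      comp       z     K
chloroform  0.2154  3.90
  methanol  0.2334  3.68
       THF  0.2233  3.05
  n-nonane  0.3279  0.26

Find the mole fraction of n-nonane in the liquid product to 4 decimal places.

x_n-nonane = 0.7720

Rachford–Rice: g(ψ) = Σ zᵢ(Kᵢ−1)/(1+ψ(Kᵢ−1)) = 0.
Feasibility: ΣzᵢKᵢ = 2.4653, Σzᵢ/Kᵢ = 1.4530 — both > 1, two phases present.
Iterate (Newton) starting at ψ = 0.5:
  ψ = 0.5000: g = 0.36318, g' = -1.2892 → ψ = 0.7817
  ψ = 0.7817: g = -0.00642, g' = -1.4938 → ψ = 0.7774
Converged at ψ = 0.7774.
Compositions from xᵢ = zᵢ/(1+ψ(Kᵢ−1)), yᵢ = Kᵢxᵢ:
  chloroform: x = 0.0662, y = 0.2581
  methanol: x = 0.0757, y = 0.2786
  THF: x = 0.0861, y = 0.2626
  n-nonane: x = 0.7720, y = 0.2007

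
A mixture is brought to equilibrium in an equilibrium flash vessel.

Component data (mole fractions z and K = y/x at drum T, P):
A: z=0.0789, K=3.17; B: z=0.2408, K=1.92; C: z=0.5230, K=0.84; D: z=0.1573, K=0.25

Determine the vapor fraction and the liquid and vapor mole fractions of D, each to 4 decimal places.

Let ψ = V/F and solve Σ zᵢ(Kᵢ−1)/(1+ψ(Kᵢ−1)) = 0.
Check two-phase: ΣzᵢKᵢ = 1.1911 > 1 and Σzᵢ/Kᵢ = 1.4021 > 1, so g(0) = 0.1911 > 0 and g(1) = -0.4021 < 0.
Newton–Raphson from ψ = 0.5:
  ψ = 0.5000: g = -0.04586, g' = -0.4234 → ψ = 0.3917
  ψ = 0.3917: g = -0.00092, g' = -0.4113 → ψ = 0.3894
Converged at ψ = 0.3894.
Compositions from xᵢ = zᵢ/(1+ψ(Kᵢ−1)), yᵢ = Kᵢxᵢ:
  A: x = 0.0428, y = 0.1356
  B: x = 0.1773, y = 0.3404
  C: x = 0.5578, y = 0.4685
  D: x = 0.2222, y = 0.0556

ψ = 0.3894, x_D = 0.2222, y_D = 0.0556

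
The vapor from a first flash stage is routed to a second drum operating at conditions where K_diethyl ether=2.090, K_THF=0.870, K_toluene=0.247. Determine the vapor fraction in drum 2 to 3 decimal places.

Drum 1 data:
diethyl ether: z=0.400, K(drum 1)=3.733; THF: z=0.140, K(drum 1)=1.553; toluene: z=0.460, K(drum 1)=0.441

Drum 1:
Material balance + equilibrium reduce to Σ zᵢ(Kᵢ−1)/(1+ψ₁(Kᵢ−1)) = 0.
g(0) = ΣzᵢKᵢ − 1 = 0.913 and g(1) = 1 − Σzᵢ/Kᵢ = -0.240, so a root lies in (0, 1).
Iterate (Newton) starting at ψ₁ = 0.69:
  ψ₁ = 0.690: g = 0.0163, g' = -0.762 → ψ₁ = 0.711
Converged at ψ₁ = 0.711.
Drum-1 compositions:
  diethyl ether: x = 0.136, y = 0.507
  THF: x = 0.100, y = 0.156
  toluene: x = 0.764, y = 0.337
Drum-2 feed = drum-1 vapor: z₂ = (0.5072, 0.1560, 0.3368).
Drum 2:
Rachford–Rice: g(ψ₂) = Σ zᵢ(Kᵢ−1)/(1+ψ₂(Kᵢ−1)) = 0.
Check two-phase: ΣzᵢKᵢ = 1.279 > 1 and Σzᵢ/Kᵢ = 1.785 > 1, so g(0) = 0.279 > 0 and g(1) = -0.785 < 0.
Newton–Raphson from ψ₂ = 0.7:
  ψ₂ = 0.700: g = -0.2450, g' = -1.051 → ψ₂ = 0.467
  ψ₂ = 0.467: g = -0.0463, g' = -0.722 → ψ₂ = 0.403
  ψ₂ = 0.403: g = -0.0012, g' = -0.687 → ψ₂ = 0.401
Converged at ψ₂ = 0.401.
  diethyl ether: x = 0.353, y = 0.738
  THF: x = 0.165, y = 0.143
  toluene: x = 0.482, y = 0.119

V/F (drum 2) = 0.401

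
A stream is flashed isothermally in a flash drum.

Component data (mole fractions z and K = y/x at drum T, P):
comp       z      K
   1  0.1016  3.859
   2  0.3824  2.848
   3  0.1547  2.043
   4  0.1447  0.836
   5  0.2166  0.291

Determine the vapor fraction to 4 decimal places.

Let ψ = V/F and solve Σ zᵢ(Kᵢ−1)/(1+ψ(Kᵢ−1)) = 0.
g(0) = ΣzᵢKᵢ − 1 = 0.9812 and g(1) = 1 − Σzᵢ/Kᵢ = -0.1537, so a root lies in (0, 1).
Newton–Raphson from ψ = 0.35:
  ψ = 0.3500: g = 0.46308, g' = -0.9763 → ψ = 0.8243
  ψ = 0.8243: g = 0.05637, g' = -0.9631 → ψ = 0.8828
  ψ = 0.8828: g = -0.00331, g' = -1.0845 → ψ = 0.8798
Converged at ψ = 0.8798.

ψ = 0.8798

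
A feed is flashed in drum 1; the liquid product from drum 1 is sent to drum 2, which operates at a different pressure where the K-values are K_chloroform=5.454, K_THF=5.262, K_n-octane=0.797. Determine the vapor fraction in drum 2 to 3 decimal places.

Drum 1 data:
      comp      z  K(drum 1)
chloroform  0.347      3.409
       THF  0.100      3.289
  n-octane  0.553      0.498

V/F (drum 2) = 0.670

Drum 1:
Material balance + equilibrium reduce to Σ zᵢ(Kᵢ−1)/(1+ψ₁(Kᵢ−1)) = 0.
Feasibility: ΣzᵢKᵢ = 1.787, Σzᵢ/Kᵢ = 1.243 — both > 1, two phases present.
Iterate (Newton) starting at ψ₁ = 0.53:
  ψ₁ = 0.530: g = 0.0923, g' = -0.754 → ψ₁ = 0.652
  ψ₁ = 0.652: g = 0.0040, g' = -0.697 → ψ₁ = 0.658
Converged at ψ₁ = 0.658.
Drum-1 compositions:
  chloroform: x = 0.134, y = 0.457
  THF: x = 0.040, y = 0.131
  n-octane: x = 0.826, y = 0.411
Drum-2 feed = drum-1 liquid: z₂ = (0.1342, 0.0399, 0.8259).
Drum 2:
Rachford–Rice: g(ψ₂) = Σ zᵢ(Kᵢ−1)/(1+ψ₂(Kᵢ−1)) = 0.
g(0) = ΣzᵢKᵢ − 1 = 0.600 and g(1) = 1 − Σzᵢ/Kᵢ = -0.068, so a root lies in (0, 1).
Iterate (Newton) starting at ψ₂ = 0.5:
  ψ₂ = 0.500: g = 0.0529, g' = -0.372 → ψ₂ = 0.642
  ψ₂ = 0.642: g = 0.0075, g' = -0.275 → ψ₂ = 0.670
Converged at ψ₂ = 0.670.
  chloroform: x = 0.034, y = 0.184
  THF: x = 0.010, y = 0.054
  n-octane: x = 0.956, y = 0.762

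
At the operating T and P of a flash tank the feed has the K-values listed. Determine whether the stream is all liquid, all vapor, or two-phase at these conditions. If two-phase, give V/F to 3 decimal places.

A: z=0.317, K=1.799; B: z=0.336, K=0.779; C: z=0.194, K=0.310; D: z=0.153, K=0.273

ΣzᵢKᵢ = 0.934; Σzᵢ/Kᵢ = 1.794.
Since ΣzᵢKᵢ < 1 the mixture is below its bubble point — single liquid phase.

all liquid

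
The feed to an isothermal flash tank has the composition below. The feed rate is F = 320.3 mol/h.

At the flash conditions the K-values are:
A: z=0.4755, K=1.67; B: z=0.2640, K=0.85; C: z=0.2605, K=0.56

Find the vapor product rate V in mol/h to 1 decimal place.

V = 234.7 mol/h

Material balance + equilibrium reduce to Σ zᵢ(Kᵢ−1)/(1+ψ(Kᵢ−1)) = 0.
Check two-phase: ΣzᵢKᵢ = 1.1644 > 1 and Σzᵢ/Kᵢ = 1.0605 > 1, so g(0) = 0.1644 > 0 and g(1) = -0.0605 < 0.
Newton iteration, ψ⁰ = 0.59:
  ψ = 0.5900: g = 0.03007, g' = -0.2088 → ψ = 0.7340
  ψ = 0.7340: g = -0.00024, g' = -0.2134 → ψ = 0.7329
Converged at ψ = 0.7329.
Then V = ψ·F = 0.7329·320.3 = 234.7 mol/h and L = F − V = 85.6 mol/h.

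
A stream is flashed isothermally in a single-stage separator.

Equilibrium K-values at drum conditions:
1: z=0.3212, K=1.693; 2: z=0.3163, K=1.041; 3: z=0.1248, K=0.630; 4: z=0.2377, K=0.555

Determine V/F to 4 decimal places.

V/F = 0.4221

Rachford–Rice: g(V/F) = Σ zᵢ(Kᵢ−1)/(1+V/F(Kᵢ−1)) = 0.
Feasibility: ΣzᵢKᵢ = 1.0836, Σzᵢ/Kᵢ = 1.1199 — both > 1, two phases present.
Iterate (Newton) starting at V/F = 0.5:
  V/F = 0.5000: g = -0.01469, g' = -0.1892 → V/F = 0.4224
  V/F = 0.4224: g = -0.00005, g' = -0.1882 → V/F = 0.4221
Converged at V/F = 0.4221.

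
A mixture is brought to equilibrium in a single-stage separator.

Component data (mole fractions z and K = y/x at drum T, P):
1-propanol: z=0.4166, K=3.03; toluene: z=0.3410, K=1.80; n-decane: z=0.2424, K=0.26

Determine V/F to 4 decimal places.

Material balance + equilibrium reduce to Σ zᵢ(Kᵢ−1)/(1+V/F(Kᵢ−1)) = 0.
Feasibility: ΣzᵢKᵢ = 1.9391, Σzᵢ/Kᵢ = 1.2592 — both > 1, two phases present.
Iterate (Newton) starting at V/F = 0.5:
  V/F = 0.5000: g = 0.32983, g' = -0.8686 → V/F = 0.8797
  V/F = 0.8797: g = -0.05028, g' = -1.3862 → V/F = 0.8435
  V/F = 0.8435: g = -0.00256, g' = -1.2509 → V/F = 0.8414
Converged at V/F = 0.8414.

V/F = 0.8414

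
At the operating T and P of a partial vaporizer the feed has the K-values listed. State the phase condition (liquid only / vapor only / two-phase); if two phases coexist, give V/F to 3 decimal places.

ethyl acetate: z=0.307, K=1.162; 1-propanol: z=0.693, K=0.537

ΣzᵢKᵢ = 0.729; Σzᵢ/Kᵢ = 1.555.
Since ΣzᵢKᵢ < 1 the mixture is below its bubble point — single liquid phase.

liquid only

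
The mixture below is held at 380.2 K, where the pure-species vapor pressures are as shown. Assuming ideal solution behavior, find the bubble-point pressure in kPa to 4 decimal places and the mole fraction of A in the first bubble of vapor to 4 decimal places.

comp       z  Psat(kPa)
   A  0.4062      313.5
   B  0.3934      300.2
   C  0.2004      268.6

Pbub = 299.2698 kPa, y_A = 0.4255

At the bubble point ψ → 0, so ΣzᵢKᵢ = 1 with Kᵢ = Pᵢˢᵃᵗ/P ⇒ P = ΣzᵢPᵢˢᵃᵗ.
P = 0.4062·313.5 + 0.3934·300.2 + 0.2004·268.6 = 299.2698 kPa
yᵢ = zᵢPᵢˢᵃᵗ/P ⇒ y_A = 0.4062·313.5/299.2698 = 0.4255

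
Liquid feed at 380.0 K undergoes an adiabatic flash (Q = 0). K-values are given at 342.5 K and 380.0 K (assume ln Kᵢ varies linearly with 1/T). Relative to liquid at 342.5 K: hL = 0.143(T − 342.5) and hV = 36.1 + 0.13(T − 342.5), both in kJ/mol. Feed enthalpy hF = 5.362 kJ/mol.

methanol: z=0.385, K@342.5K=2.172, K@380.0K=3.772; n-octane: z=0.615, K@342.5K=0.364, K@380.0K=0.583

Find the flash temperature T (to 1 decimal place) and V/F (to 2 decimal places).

Adiabatic flash: solve Rachford–Rice at each trial T, then check hF = ψ·hV(T) + (1−ψ)·hL(T).
  T = 342.5 K: K = (2.172, 0.364), RR gives ψ = 0.081, H_out = 2.910 kJ/mol
  T = 380.0 K: K = (3.772, 0.583), RR gives ψ = 0.701, H_out = 30.341 kJ/mol
  T = 361.2 K: K = (2.901, 0.466), RR gives ψ = 0.398, H_out = 16.930 kJ/mol
  T = 351.9 K: K = (2.522, 0.413), RR gives ψ = 0.252, H_out = 10.424 kJ/mol
  T = 347.2 K: K = (2.343, 0.388), RR gives ψ = 0.171, H_out = 6.849 kJ/mol
  T = 344.9 K: K = (2.258, 0.376), RR gives ψ = 0.128, H_out = 4.977 kJ/mol
Linear interpolation between T = 344.9 (H_out = 4.977) and T = 347.2 (H_out = 6.849) on hF = 5.362 gives T ≈ 345.4 K, at which ψ = 0.14.

T = 345.4 K, V/F = 0.14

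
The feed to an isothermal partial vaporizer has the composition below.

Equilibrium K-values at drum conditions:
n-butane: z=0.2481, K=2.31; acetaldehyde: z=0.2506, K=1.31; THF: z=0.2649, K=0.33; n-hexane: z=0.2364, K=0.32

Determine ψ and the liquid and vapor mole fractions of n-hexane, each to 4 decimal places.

Material balance + equilibrium reduce to Σ zᵢ(Kᵢ−1)/(1+ψ(Kᵢ−1)) = 0.
g(0) = ΣzᵢKᵢ − 1 = 0.0645 and g(1) = 1 − Σzᵢ/Kᵢ = -0.8402, so a root lies in (0, 1).
Newton iteration, ψ⁰ = 0.61:
  ψ = 0.6100: g = -0.32887, g' = -0.8079 → ψ = 0.2029
  ψ = 0.2029: g = -0.06205, g' = -0.5934 → ψ = 0.0984
  ψ = 0.0984: g = 0.00102, g' = -0.6186 → ψ = 0.1000
Converged at ψ = 0.1000.
Compositions from xᵢ = zᵢ/(1+ψ(Kᵢ−1)), yᵢ = Kᵢxᵢ:
  n-butane: x = 0.2194, y = 0.5067
  acetaldehyde: x = 0.2431, y = 0.3184
  THF: x = 0.2839, y = 0.0937
  n-hexane: x = 0.2537, y = 0.0812

ψ = 0.1000, x_n-hexane = 0.2537, y_n-hexane = 0.0812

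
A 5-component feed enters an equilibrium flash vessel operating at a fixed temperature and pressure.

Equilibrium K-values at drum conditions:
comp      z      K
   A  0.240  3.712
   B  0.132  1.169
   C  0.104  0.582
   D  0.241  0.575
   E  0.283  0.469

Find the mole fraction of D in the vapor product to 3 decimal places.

Rachford–Rice: g(ψ) = Σ zᵢ(Kᵢ−1)/(1+ψ(Kᵢ−1)) = 0.
Feasibility: ΣzᵢKᵢ = 1.377, Σzᵢ/Kᵢ = 1.379 — both > 1, two phases present.
Iterate (Newton) starting at ψ = 0.39:
  ψ = 0.390: g = -0.0270, g' = -0.636 → ψ = 0.348
  ψ = 0.348: g = 0.0008, g' = -0.676 → ψ = 0.349
Converged at ψ = 0.349.
Compositions from xᵢ = zᵢ/(1+ψ(Kᵢ−1)), yᵢ = Kᵢxᵢ:
  A: x = 0.123, y = 0.458
  B: x = 0.125, y = 0.146
  C: x = 0.122, y = 0.071
  D: x = 0.283, y = 0.163
  E: x = 0.347, y = 0.163

y_D = 0.163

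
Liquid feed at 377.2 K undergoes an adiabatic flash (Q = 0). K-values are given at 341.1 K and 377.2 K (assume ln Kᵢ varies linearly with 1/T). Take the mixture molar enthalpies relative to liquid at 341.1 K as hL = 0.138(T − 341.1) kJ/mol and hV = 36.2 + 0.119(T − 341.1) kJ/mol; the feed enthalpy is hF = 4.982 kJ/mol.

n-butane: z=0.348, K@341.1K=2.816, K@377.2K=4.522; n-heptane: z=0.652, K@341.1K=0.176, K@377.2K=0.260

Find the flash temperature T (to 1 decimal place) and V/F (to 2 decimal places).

T = 347.2 K, V/F = 0.11

Adiabatic flash: solve Rachford–Rice at each trial T, then check hF = ψ·hV(T) + (1−ψ)·hL(T).
  T = 341.1 K: K = (2.816, 0.176), RR gives ψ = 0.063, H_out = 2.291 kJ/mol
  T = 377.2 K: K = (4.522, 0.260), RR gives ψ = 0.285, H_out = 15.109 kJ/mol
  T = 359.1 K: K = (3.609, 0.216), RR gives ψ = 0.194, H_out = 9.437 kJ/mol
  T = 350.1 K: K = (3.198, 0.195), RR gives ψ = 0.136, H_out = 6.139 kJ/mol
  T = 345.6 K: K = (3.003, 0.186), RR gives ψ = 0.102, H_out = 4.300 kJ/mol
  T = 347.9 K: K = (3.102, 0.191), RR gives ψ = 0.120, H_out = 5.259 kJ/mol
Linear interpolation between T = 345.6 (H_out = 4.300) and T = 347.9 (H_out = 5.259) on hF = 4.982 gives T ≈ 347.2 K, at which ψ = 0.11.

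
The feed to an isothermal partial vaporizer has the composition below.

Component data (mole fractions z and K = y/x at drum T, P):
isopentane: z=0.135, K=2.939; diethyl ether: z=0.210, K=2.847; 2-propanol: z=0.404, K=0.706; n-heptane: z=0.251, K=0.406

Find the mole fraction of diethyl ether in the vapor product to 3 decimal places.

Rachford–Rice: g(β) = Σ zᵢ(Kᵢ−1)/(1+β(Kᵢ−1)) = 0.
Feasibility: ΣzᵢKᵢ = 1.382, Σzᵢ/Kᵢ = 1.310 — both > 1, two phases present.
Newton–Raphson from β = 0.5:
  β = 0.500: g = -0.0168, g' = -0.552 → β = 0.470
Converged at β = 0.470.
Compositions from xᵢ = zᵢ/(1+β(Kᵢ−1)), yᵢ = Kᵢxᵢ:
  isopentane: x = 0.071, y = 0.208
  diethyl ether: x = 0.112, y = 0.320
  2-propanol: x = 0.469, y = 0.331
  n-heptane: x = 0.348, y = 0.141

y_diethyl ether = 0.320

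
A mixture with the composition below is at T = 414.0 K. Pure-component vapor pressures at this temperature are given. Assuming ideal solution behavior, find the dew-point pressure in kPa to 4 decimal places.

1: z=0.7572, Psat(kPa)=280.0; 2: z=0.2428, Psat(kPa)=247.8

Pdew = 271.4361 kPa

At the dew point ψ → 1, so Σzᵢ/Kᵢ = 1 with Kᵢ = Pᵢˢᵃᵗ/P ⇒ 1/P = Σzᵢ/Pᵢˢᵃᵗ.
1/P = 0.7572/280.0 + 0.2428/247.8 = 0.0036841 ⇒ P = 271.4361 kPa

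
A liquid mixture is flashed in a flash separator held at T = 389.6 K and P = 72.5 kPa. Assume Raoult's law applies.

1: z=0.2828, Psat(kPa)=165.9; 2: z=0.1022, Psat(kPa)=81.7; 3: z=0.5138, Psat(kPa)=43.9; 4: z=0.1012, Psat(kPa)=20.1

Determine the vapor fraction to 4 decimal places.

ψ = 0.1931

Raoult's law: Kᵢ = Pᵢˢᵃᵗ/P = Pᵢˢᵃᵗ/72.5.
  K_1 = 165.9/72.5 = 2.288276, K_2 = 81.7/72.5 = 1.126897, K_3 = 43.9/72.5 = 0.605517, K_4 = 20.1/72.5 = 0.277241
Material balance + equilibrium reduce to Σ zᵢ(Kᵢ−1)/(1+ψ(Kᵢ−1)) = 0.
Check two-phase: ΣzᵢKᵢ = 1.1015 > 1 and Σzᵢ/Kᵢ = 1.4278 > 1, so g(0) = 0.1015 > 0 and g(1) = -0.4278 < 0.
Newton–Raphson from ψ = 0.5:
  ψ = 0.5000: g = -0.13323, g' = -0.4288 → ψ = 0.1893
  ψ = 0.1893: g = 0.00179, g' = -0.4693 → ψ = 0.1931
Converged at ψ = 0.1931.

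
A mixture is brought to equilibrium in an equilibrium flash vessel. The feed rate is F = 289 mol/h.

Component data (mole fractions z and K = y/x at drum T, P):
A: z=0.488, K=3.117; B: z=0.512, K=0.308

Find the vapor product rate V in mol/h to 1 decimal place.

V = 133.9 mol/h

Rachford–Rice: g(V/F) = Σ zᵢ(Kᵢ−1)/(1+V/F(Kᵢ−1)) = 0.
g(0) = ΣzᵢKᵢ − 1 = 0.679 and g(1) = 1 − Σzᵢ/Kᵢ = -0.819, so a root lies in (0, 1).
Binary case is linear: z₁(K₁−1)(1+V/F(K₂−1)) + z₂(K₂−1)(1+V/F(K₁−1)) = 0
⇒ V/F = [z₁(K₁−1)+z₂(K₂−1)] / [−(K₁−1)(K₂−1)] = 0.6788/1.4650 = 0.463
Then V = V/F·F = 0.4634·289 = 133.9 mol/h and L = F − V = 155.1 mol/h.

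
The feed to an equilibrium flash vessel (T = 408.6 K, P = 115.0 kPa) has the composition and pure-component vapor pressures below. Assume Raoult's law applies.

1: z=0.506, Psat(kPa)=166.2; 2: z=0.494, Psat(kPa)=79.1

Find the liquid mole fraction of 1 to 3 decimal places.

x_1 = 0.412

Raoult's law: Kᵢ = Pᵢˢᵃᵗ/P = Pᵢˢᵃᵗ/115.0.
  K_1 = 166.2/115.0 = 1.44522, K_2 = 79.1/115.0 = 0.68783
Rachford–Rice: g(ψ) = Σ zᵢ(Kᵢ−1)/(1+ψ(Kᵢ−1)) = 0.
Feasibility: ΣzᵢKᵢ = 1.071, Σzᵢ/Kᵢ = 1.068 — both > 1, two phases present.
Binary case is linear: z₁(K₁−1)(1+ψ(K₂−1)) + z₂(K₂−1)(1+ψ(K₁−1)) = 0
⇒ ψ = [z₁(K₁−1)+z₂(K₂−1)] / [−(K₁−1)(K₂−1)] = 0.0711/0.1390 = 0.511
Compositions from xᵢ = zᵢ/(1+ψ(Kᵢ−1)), yᵢ = Kᵢxᵢ:
  1: x = 0.412, y = 0.596
  2: x = 0.588, y = 0.404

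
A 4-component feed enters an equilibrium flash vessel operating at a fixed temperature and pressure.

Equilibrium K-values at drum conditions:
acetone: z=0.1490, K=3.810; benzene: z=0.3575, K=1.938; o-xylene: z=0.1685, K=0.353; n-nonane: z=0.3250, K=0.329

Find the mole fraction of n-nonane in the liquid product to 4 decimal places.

Let ψ = V/F and solve Σ zᵢ(Kᵢ−1)/(1+ψ(Kᵢ−1)) = 0.
Feasibility: ΣzᵢKᵢ = 1.4269, Σzᵢ/Kᵢ = 1.6888 — both > 1, two phases present.
Iterate (Newton) starting at ψ = 0.5:
  ψ = 0.5000: g = -0.08697, g' = -0.8347 → ψ = 0.3958
  ψ = 0.3958: g = -0.00072, g' = -0.8297 → ψ = 0.3949
Converged at ψ = 0.3949.
Compositions from xᵢ = zᵢ/(1+ψ(Kᵢ−1)), yᵢ = Kᵢxᵢ:
  acetone: x = 0.0706, y = 0.2691
  benzene: x = 0.2609, y = 0.5056
  o-xylene: x = 0.2263, y = 0.0799
  n-nonane: x = 0.4422, y = 0.1455

x_n-nonane = 0.4422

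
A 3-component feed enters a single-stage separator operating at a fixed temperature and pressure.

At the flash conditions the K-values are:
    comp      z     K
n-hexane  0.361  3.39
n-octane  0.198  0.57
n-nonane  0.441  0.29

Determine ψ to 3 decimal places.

Let ψ = V/F and solve Σ zᵢ(Kᵢ−1)/(1+ψ(Kᵢ−1)) = 0.
g(0) = ΣzᵢKᵢ − 1 = 0.465 and g(1) = 1 − Σzᵢ/Kᵢ = -0.975, so a root lies in (0, 1).
Newton–Raphson from ψ = 0.5:
  ψ = 0.500: g = -0.2008, g' = -1.022 → ψ = 0.303
  ψ = 0.303: g = 0.0031, g' = -1.102 → ψ = 0.306
Converged at ψ = 0.306.

ψ = 0.306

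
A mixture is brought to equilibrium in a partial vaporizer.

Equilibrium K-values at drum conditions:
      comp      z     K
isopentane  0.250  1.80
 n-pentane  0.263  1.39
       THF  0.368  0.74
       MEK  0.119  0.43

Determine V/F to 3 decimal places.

V/F = 0.608

Rachford–Rice: g(V/F) = Σ zᵢ(Kᵢ−1)/(1+V/F(Kᵢ−1)) = 0.
Feasibility: ΣzᵢKᵢ = 1.139, Σzᵢ/Kᵢ = 1.102 — both > 1, two phases present.
Iterate (Newton) starting at V/F = 0.5:
  V/F = 0.500: g = 0.0238, g' = -0.218 → V/F = 0.609
  V/F = 0.609: g = -0.0003, g' = -0.224 → V/F = 0.608
Converged at V/F = 0.608.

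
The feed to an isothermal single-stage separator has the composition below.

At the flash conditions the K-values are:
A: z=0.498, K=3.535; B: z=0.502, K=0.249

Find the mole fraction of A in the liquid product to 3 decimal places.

Binary case is linear: z₁(K₁−1)(1+ψ(K₂−1)) + z₂(K₂−1)(1+ψ(K₁−1)) = 0
⇒ ψ = [z₁(K₁−1)+z₂(K₂−1)] / [−(K₁−1)(K₂−1)] = 0.8854/1.9038 = 0.465
Compositions from xᵢ = zᵢ/(1+ψ(Kᵢ−1)), yᵢ = Kᵢxᵢ:
  A: x = 0.229, y = 0.808
  B: x = 0.771, y = 0.192

x_A = 0.229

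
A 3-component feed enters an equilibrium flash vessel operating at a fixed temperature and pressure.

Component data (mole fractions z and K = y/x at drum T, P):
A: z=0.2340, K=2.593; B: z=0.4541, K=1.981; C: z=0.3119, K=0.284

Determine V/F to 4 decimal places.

V/F = 0.6920

Material balance + equilibrium reduce to Σ zᵢ(Kᵢ−1)/(1+V/F(Kᵢ−1)) = 0.
Check two-phase: ΣzᵢKᵢ = 1.5949 > 1 and Σzᵢ/Kᵢ = 1.4177 > 1, so g(0) = 0.5949 > 0 and g(1) = -0.4177 < 0.
Newton iteration, V/F⁰ = 0.5:
  V/F = 0.5000: g = 0.15852, g' = -0.7686 → V/F = 0.7062
  V/F = 0.7062: g = -0.01318, g' = -0.9383 → V/F = 0.6922
  V/F = 0.6922: g = -0.00015, g' = -0.9178 → V/F = 0.6920
Converged at V/F = 0.6920.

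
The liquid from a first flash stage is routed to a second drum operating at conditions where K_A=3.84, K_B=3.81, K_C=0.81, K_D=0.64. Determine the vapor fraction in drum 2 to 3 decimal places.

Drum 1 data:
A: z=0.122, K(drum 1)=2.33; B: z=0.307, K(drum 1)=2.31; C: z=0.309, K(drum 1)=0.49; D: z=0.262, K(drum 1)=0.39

V/F (drum 2) = 0.823

Drum 1:
Iterate (Newton) starting at ψ₁ = 0.35:
  ψ₁ = 0.350: g = -0.0086, g' = -0.625 → ψ₁ = 0.336
Converged at ψ₁ = 0.336.
Drum-1 compositions:
  A: x = 0.084, y = 0.196
  B: x = 0.213, y = 0.492
  C: x = 0.373, y = 0.183
  D: x = 0.330, y = 0.129
Drum-2 feed = drum-1 liquid: z₂ = (0.0843, 0.2131, 0.3730, 0.3296).
Drum 2:
Rachford–Rice: g(ψ₂) = Σ zᵢ(Kᵢ−1)/(1+ψ₂(Kᵢ−1)) = 0.
g(0) = ΣzᵢKᵢ − 1 = 0.649 and g(1) = 1 − Σzᵢ/Kᵢ = -0.053, so a root lies in (0, 1).
Newton–Raphson from ψ₂ = 0.5:
  ψ₂ = 0.500: g = 0.1249, g' = -0.487 → ψ₂ = 0.756
  ψ₂ = 0.756: g = 0.0218, g' = -0.340 → ψ₂ = 0.821
  ψ₂ = 0.821: g = 0.0007, g' = -0.320 → ψ₂ = 0.823
Converged at ψ₂ = 0.823.
  A: x = 0.025, y = 0.097
  B: x = 0.064, y = 0.245
  C: x = 0.442, y = 0.358
  D: x = 0.468, y = 0.300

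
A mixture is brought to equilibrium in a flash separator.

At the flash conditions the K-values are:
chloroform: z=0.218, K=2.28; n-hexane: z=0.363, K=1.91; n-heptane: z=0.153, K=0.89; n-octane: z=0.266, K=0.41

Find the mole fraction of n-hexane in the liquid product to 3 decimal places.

x_n-hexane = 0.207

Iterate (Newton) starting at β = 0.46:
  β = 0.460: g = 0.1754, g' = -0.467 → β = 0.835
  β = 0.835: g = -0.0054, g' = -0.543 → β = 0.825
Converged at β = 0.825.
Compositions from xᵢ = zᵢ/(1+β(Kᵢ−1)), yᵢ = Kᵢxᵢ:
  chloroform: x = 0.106, y = 0.242
  n-hexane: x = 0.207, y = 0.396
  n-heptane: x = 0.168, y = 0.150
  n-octane: x = 0.518, y = 0.213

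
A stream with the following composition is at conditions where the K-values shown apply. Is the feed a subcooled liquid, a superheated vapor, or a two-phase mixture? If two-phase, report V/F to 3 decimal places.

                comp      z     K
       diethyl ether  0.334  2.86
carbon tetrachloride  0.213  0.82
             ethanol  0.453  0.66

ΣzᵢKᵢ = 1.429; Σzᵢ/Kᵢ = 1.063.
Both exceed 1, so a two-phase solution exists.
Iterate (Newton) starting at ψ = 0.5:
  ψ = 0.500: g = 0.0942, g' = -0.395 → ψ = 0.739
  ψ = 0.739: g = 0.0118, g' = -0.308 → ψ = 0.777
  ψ = 0.777: g = 0.0002, g' = -0.299 → ψ = 0.778
Converged at ψ = 0.778.

two-phase, V/F = 0.778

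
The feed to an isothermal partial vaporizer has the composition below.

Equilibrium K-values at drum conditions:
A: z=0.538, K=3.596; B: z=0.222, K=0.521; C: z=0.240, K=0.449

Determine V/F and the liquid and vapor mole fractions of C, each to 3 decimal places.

Newton–Raphson from V/F = 0.5:
  V/F = 0.500: g = 0.2854, g' = -0.913 → V/F = 0.812
  V/F = 0.812: g = 0.0357, g' = -0.750 → V/F = 0.860
Converged at V/F = 0.860.
Compositions from xᵢ = zᵢ/(1+V/F(Kᵢ−1)), yᵢ = Kᵢxᵢ:
  A: x = 0.166, y = 0.599
  B: x = 0.377, y = 0.197
  C: x = 0.456, y = 0.205

V/F = 0.860, x_C = 0.456, y_C = 0.205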